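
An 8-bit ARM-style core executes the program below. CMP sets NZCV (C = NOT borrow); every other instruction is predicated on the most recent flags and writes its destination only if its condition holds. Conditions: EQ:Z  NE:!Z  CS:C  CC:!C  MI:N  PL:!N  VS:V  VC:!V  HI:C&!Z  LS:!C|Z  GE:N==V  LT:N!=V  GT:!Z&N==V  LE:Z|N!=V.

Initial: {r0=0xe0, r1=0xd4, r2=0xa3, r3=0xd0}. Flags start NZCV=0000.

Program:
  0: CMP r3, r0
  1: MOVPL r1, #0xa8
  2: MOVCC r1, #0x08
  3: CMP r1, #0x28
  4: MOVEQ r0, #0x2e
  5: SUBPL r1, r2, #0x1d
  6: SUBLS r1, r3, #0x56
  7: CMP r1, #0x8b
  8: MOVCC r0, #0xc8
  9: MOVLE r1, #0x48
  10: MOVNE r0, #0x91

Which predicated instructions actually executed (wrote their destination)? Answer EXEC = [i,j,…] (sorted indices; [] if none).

[0] flags=1000 → (cmp)
[1] flags=1000 PL?F → skip
[2] flags=1000 CC?T → r1=0x08
[3] flags=1000 → (cmp)
[4] flags=1000 EQ?F → skip
[5] flags=1000 PL?F → skip
[6] flags=1000 LS?T → r1=0x7a
[7] flags=1001 → (cmp)
[8] flags=1001 CC?T → r0=0xc8
[9] flags=1001 LE?F → skip
[10] flags=1001 NE?T → r0=0x91

EXEC = [2,6,8,10]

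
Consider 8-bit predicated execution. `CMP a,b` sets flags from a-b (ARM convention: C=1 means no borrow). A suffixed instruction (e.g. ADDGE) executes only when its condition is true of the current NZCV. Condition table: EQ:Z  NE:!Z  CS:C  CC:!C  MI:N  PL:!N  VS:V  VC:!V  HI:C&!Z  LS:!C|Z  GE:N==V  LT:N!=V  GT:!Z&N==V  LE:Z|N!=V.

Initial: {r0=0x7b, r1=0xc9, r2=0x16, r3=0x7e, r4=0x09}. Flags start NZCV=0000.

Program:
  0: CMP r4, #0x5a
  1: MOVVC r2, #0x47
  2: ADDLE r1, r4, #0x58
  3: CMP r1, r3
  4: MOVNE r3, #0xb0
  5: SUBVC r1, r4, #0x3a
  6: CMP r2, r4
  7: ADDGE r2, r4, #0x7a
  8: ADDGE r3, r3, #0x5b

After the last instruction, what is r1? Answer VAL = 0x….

VAL = 0xcf

[0] flags=1000 → (cmp)
[1] flags=1000 VC?T → r2=0x47
[2] flags=1000 LE?T → r1=0x61
[3] flags=1000 → (cmp)
[4] flags=1000 NE?T → r3=0xb0
[5] flags=1000 VC?T → r1=0xcf
[6] flags=0010 → (cmp)
[7] flags=0010 GE?T → r2=0x83
[8] flags=0010 GE?T → r3=0x0b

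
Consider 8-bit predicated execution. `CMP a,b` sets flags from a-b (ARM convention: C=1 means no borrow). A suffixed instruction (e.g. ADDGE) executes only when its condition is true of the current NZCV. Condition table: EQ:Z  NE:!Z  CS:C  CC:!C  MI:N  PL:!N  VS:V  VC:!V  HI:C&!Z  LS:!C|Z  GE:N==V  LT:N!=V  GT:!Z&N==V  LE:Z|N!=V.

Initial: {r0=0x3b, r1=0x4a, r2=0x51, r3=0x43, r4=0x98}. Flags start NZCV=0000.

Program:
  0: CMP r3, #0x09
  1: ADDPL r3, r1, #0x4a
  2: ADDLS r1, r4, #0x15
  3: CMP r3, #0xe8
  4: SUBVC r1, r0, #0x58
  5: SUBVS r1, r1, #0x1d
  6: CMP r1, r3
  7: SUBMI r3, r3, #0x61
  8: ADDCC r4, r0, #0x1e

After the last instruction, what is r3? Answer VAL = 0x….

0: ✓ CMP  NZCV=0010
1: ✓ ADDPL  r3←0x94
2: · ADDLS
3: ✓ CMP  NZCV=1000
4: ✓ SUBVC  r1←0xe3
5: · SUBVS
6: ✓ CMP  NZCV=0010
7: · SUBMI
8: · ADDCC

VAL = 0x94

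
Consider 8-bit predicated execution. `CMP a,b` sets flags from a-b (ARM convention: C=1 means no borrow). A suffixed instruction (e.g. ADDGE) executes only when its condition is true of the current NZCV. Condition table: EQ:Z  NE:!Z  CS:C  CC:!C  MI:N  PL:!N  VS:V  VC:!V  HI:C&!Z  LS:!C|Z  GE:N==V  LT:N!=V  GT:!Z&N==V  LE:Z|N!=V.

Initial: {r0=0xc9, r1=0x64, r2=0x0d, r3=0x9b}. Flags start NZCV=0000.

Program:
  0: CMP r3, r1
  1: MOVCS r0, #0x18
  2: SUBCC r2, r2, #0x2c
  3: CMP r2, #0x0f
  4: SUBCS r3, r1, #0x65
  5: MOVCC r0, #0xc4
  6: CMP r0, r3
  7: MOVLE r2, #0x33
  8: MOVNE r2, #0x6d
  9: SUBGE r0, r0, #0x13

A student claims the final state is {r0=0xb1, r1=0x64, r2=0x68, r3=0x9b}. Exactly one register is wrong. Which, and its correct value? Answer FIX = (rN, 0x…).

FIX = (r2, 0x6d)

0: ✓ CMP  NZCV=0011
1: ✓ MOVCS  r0←0x18
2: · SUBCC
3: ✓ CMP  NZCV=1000
4: · SUBCS
5: ✓ MOVCC  r0←0xc4
6: ✓ CMP  NZCV=0010
7: · MOVLE
8: ✓ MOVNE  r2←0x6d
9: ✓ SUBGE  r0←0xb1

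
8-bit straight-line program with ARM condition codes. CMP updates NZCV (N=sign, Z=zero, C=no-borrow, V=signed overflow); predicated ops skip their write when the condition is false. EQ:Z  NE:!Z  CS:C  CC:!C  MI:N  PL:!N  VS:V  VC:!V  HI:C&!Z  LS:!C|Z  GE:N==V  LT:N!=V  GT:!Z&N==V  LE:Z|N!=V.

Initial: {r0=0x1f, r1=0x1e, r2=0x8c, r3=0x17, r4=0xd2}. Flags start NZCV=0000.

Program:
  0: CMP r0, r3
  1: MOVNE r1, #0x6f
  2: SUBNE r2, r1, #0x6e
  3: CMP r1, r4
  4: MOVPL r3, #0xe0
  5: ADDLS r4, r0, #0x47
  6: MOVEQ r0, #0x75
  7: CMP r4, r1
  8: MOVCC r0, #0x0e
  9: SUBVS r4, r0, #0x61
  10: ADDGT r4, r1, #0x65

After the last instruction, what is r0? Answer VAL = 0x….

[0] flags=0010 → (cmp)
[1] flags=0010 NE?T → r1=0x6f
[2] flags=0010 NE?T → r2=0x01
[3] flags=1001 → (cmp)
[4] flags=1001 PL?F → skip
[5] flags=1001 LS?T → r4=0x66
[6] flags=1001 EQ?F → skip
[7] flags=1000 → (cmp)
[8] flags=1000 CC?T → r0=0x0e
[9] flags=1000 VS?F → skip
[10] flags=1000 GT?F → skip

VAL = 0x0e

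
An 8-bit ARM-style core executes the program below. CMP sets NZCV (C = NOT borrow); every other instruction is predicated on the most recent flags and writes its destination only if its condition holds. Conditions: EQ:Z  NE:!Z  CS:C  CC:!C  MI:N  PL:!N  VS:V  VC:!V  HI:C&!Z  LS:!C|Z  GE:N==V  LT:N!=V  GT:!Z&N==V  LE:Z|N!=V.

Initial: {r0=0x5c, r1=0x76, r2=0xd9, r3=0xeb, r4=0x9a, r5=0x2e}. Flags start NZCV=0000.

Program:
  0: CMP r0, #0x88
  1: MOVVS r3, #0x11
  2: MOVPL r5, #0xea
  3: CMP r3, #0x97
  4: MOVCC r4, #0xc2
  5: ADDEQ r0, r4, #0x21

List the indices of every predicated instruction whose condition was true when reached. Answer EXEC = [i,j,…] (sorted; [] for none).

0: ✓ CMP  NZCV=1001
1: ✓ MOVVS  r3←0x11
2: · MOVPL
3: ✓ CMP  NZCV=0000
4: ✓ MOVCC  r4←0xc2
5: · ADDEQ

EXEC = [1,4]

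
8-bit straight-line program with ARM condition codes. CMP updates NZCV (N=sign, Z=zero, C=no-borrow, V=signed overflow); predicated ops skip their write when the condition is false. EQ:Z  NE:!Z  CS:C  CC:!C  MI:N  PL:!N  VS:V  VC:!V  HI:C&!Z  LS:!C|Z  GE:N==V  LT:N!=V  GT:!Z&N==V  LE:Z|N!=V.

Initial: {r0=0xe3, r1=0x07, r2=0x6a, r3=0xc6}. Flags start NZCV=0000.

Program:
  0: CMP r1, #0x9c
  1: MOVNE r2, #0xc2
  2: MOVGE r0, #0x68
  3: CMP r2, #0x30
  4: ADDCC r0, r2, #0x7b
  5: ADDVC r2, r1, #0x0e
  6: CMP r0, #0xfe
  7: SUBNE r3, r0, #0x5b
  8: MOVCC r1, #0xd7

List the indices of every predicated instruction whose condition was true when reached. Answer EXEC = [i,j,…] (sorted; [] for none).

0: ✓ CMP  NZCV=0000
1: ✓ MOVNE  r2←0xc2
2: ✓ MOVGE  r0←0x68
3: ✓ CMP  NZCV=1010
4: · ADDCC
5: ✓ ADDVC  r2←0x15
6: ✓ CMP  NZCV=0000
7: ✓ SUBNE  r3←0x0d
8: ✓ MOVCC  r1←0xd7

EXEC = [1,2,5,7,8]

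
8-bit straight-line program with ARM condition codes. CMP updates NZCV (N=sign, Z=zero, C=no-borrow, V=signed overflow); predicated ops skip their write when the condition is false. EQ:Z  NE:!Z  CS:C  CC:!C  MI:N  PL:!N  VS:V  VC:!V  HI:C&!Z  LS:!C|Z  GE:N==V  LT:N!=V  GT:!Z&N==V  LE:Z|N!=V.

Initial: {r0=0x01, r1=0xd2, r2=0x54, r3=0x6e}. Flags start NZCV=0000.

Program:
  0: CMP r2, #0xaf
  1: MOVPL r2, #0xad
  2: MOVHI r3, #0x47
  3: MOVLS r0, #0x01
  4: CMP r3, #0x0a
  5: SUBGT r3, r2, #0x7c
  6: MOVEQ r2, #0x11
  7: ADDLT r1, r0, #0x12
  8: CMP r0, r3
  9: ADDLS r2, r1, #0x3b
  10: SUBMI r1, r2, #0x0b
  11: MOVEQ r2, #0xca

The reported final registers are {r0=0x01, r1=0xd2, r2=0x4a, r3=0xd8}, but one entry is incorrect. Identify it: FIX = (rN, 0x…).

FIX = (r2, 0x0d)

[0] flags=1001 → (cmp)
[1] flags=1001 PL?F → skip
[2] flags=1001 HI?F → skip
[3] flags=1001 LS?T → r0=0x01
[4] flags=0010 → (cmp)
[5] flags=0010 GT?T → r3=0xd8
[6] flags=0010 EQ?F → skip
[7] flags=0010 LT?F → skip
[8] flags=0000 → (cmp)
[9] flags=0000 LS?T → r2=0x0d
[10] flags=0000 MI?F → skip
[11] flags=0000 EQ?F → skip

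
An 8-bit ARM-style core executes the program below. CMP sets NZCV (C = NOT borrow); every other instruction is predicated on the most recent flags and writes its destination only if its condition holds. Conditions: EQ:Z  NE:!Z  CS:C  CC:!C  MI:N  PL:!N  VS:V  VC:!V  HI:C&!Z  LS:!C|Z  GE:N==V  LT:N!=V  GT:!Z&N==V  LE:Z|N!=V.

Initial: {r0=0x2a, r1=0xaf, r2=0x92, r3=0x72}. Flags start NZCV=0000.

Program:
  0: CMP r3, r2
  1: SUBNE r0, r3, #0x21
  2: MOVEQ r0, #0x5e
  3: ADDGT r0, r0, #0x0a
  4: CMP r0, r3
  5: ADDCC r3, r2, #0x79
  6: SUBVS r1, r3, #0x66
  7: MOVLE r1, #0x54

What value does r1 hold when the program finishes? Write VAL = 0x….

VAL = 0x54

[0] flags=1001 → (cmp)
[1] flags=1001 NE?T → r0=0x51
[2] flags=1001 EQ?F → skip
[3] flags=1001 GT?T → r0=0x5b
[4] flags=1000 → (cmp)
[5] flags=1000 CC?T → r3=0x0b
[6] flags=1000 VS?F → skip
[7] flags=1000 LE?T → r1=0x54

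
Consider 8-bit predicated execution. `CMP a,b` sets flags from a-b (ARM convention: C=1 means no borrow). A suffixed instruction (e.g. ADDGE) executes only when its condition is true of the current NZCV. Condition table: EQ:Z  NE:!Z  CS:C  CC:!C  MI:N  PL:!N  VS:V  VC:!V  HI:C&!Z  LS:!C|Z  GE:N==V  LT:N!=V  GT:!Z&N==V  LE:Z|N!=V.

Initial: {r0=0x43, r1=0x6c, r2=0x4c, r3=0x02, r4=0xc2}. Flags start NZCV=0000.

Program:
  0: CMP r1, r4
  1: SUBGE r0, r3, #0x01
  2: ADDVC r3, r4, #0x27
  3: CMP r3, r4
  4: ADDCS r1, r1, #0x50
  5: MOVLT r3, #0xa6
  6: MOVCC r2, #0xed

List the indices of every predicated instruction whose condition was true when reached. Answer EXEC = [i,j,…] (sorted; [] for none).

0: ✓ CMP  NZCV=1001
1: ✓ SUBGE  r0←0x01
2: · ADDVC
3: ✓ CMP  NZCV=0000
4: · ADDCS
5: · MOVLT
6: ✓ MOVCC  r2←0xed

EXEC = [1,6]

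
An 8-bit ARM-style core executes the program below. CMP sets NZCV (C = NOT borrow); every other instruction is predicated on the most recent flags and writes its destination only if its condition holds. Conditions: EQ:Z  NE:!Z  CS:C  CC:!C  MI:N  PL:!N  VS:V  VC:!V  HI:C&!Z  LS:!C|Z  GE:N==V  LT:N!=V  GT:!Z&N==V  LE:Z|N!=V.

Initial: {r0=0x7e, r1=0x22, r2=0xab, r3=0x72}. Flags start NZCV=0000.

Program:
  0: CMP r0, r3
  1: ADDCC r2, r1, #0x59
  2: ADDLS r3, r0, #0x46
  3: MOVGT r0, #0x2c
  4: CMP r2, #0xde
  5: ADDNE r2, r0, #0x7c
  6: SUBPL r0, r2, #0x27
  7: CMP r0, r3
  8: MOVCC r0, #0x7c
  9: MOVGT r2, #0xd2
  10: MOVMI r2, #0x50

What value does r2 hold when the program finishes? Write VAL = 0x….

0: ✓ CMP  NZCV=0010
1: · ADDCC
2: · ADDLS
3: ✓ MOVGT  r0←0x2c
4: ✓ CMP  NZCV=1000
5: ✓ ADDNE  r2←0xa8
6: · SUBPL
7: ✓ CMP  NZCV=1000
8: ✓ MOVCC  r0←0x7c
9: · MOVGT
10: ✓ MOVMI  r2←0x50

VAL = 0x50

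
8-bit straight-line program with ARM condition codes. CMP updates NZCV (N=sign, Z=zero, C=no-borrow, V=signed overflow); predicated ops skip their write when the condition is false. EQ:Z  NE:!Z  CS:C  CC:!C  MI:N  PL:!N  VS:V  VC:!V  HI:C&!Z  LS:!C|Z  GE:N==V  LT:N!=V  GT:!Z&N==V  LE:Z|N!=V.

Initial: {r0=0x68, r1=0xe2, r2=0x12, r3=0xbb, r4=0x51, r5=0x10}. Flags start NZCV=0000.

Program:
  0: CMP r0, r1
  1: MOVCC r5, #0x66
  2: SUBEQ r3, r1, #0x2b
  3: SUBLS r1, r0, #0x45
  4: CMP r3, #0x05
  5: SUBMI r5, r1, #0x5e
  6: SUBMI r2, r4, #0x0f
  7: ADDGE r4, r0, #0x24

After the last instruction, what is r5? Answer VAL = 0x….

VAL = 0xc5

0: ✓ CMP  NZCV=1001
1: ✓ MOVCC  r5←0x66
2: · SUBEQ
3: ✓ SUBLS  r1←0x23
4: ✓ CMP  NZCV=1010
5: ✓ SUBMI  r5←0xc5
6: ✓ SUBMI  r2←0x42
7: · ADDGE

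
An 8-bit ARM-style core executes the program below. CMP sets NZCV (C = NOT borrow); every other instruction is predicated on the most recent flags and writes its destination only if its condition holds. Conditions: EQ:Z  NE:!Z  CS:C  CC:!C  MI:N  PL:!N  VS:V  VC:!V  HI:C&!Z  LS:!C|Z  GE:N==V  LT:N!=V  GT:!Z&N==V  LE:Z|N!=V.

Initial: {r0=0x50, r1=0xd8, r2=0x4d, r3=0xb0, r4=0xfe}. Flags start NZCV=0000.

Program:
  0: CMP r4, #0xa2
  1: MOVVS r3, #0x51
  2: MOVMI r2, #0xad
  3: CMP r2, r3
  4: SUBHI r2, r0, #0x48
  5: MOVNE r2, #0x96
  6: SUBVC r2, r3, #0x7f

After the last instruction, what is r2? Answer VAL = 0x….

VAL = 0x96

0: ✓ CMP  NZCV=0010
1: · MOVVS
2: · MOVMI
3: ✓ CMP  NZCV=1001
4: · SUBHI
5: ✓ MOVNE  r2←0x96
6: · SUBVC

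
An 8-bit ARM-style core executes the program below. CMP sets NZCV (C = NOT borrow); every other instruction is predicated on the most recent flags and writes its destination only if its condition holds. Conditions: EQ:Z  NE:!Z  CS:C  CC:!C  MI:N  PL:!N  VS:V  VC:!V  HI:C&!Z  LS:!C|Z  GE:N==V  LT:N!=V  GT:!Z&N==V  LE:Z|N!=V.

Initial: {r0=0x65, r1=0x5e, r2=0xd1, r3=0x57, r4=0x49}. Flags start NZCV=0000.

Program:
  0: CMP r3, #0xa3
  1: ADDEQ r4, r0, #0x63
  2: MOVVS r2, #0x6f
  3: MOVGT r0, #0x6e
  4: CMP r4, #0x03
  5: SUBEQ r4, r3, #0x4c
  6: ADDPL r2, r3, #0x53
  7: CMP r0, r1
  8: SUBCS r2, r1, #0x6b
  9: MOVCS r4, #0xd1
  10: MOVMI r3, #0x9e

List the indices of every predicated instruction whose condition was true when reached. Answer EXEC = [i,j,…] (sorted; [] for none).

[0] flags=1001 → (cmp)
[1] flags=1001 EQ?F → skip
[2] flags=1001 VS?T → r2=0x6f
[3] flags=1001 GT?T → r0=0x6e
[4] flags=0010 → (cmp)
[5] flags=0010 EQ?F → skip
[6] flags=0010 PL?T → r2=0xaa
[7] flags=0010 → (cmp)
[8] flags=0010 CS?T → r2=0xf3
[9] flags=0010 CS?T → r4=0xd1
[10] flags=0010 MI?F → skip

EXEC = [2,3,6,8,9]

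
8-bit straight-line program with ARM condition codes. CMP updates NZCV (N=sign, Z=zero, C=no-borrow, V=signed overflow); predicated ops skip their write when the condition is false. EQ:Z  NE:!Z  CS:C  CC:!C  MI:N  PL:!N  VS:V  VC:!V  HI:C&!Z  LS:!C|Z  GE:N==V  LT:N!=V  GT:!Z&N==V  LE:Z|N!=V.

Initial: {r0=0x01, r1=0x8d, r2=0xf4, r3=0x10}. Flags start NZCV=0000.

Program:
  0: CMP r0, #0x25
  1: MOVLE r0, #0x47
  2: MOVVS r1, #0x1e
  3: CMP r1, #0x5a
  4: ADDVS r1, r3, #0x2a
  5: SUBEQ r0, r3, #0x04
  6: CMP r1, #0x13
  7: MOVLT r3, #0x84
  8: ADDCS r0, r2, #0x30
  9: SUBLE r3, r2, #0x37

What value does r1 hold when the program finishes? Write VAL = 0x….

VAL = 0x3a

0: ✓ CMP  NZCV=1000
1: ✓ MOVLE  r0←0x47
2: · MOVVS
3: ✓ CMP  NZCV=0011
4: ✓ ADDVS  r1←0x3a
5: · SUBEQ
6: ✓ CMP  NZCV=0010
7: · MOVLT
8: ✓ ADDCS  r0←0x24
9: · SUBLE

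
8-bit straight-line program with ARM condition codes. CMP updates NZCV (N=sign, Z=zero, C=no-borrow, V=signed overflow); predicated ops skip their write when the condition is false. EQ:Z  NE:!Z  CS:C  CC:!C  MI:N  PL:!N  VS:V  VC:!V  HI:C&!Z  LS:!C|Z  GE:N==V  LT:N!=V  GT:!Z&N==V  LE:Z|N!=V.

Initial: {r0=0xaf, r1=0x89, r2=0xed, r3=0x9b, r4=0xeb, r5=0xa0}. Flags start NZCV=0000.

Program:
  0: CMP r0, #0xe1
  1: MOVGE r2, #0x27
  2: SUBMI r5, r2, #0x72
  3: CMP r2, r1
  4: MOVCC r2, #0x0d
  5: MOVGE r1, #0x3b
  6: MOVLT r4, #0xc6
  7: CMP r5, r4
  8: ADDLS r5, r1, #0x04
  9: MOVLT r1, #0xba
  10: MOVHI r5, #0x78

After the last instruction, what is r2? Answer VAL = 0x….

[0] flags=1000 → (cmp)
[1] flags=1000 GE?F → skip
[2] flags=1000 MI?T → r5=0x7b
[3] flags=0010 → (cmp)
[4] flags=0010 CC?F → skip
[5] flags=0010 GE?T → r1=0x3b
[6] flags=0010 LT?F → skip
[7] flags=1001 → (cmp)
[8] flags=1001 LS?T → r5=0x3f
[9] flags=1001 LT?F → skip
[10] flags=1001 HI?F → skip

VAL = 0xed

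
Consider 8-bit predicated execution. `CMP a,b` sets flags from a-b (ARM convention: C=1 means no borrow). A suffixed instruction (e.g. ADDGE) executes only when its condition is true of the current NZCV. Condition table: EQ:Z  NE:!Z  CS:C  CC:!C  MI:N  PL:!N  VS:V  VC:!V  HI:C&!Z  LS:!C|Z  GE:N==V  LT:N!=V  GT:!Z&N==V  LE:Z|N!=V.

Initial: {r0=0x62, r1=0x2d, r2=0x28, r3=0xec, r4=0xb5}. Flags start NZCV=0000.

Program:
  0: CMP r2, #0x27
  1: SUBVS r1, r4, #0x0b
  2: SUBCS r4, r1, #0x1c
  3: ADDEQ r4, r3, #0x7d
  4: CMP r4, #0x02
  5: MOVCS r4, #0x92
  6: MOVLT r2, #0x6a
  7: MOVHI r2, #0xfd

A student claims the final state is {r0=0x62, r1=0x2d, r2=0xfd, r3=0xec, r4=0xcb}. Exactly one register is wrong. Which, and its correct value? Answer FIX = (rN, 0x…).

FIX = (r4, 0x92)

0: ✓ CMP  NZCV=0010
1: · SUBVS
2: ✓ SUBCS  r4←0x11
3: · ADDEQ
4: ✓ CMP  NZCV=0010
5: ✓ MOVCS  r4←0x92
6: · MOVLT
7: ✓ MOVHI  r2←0xfd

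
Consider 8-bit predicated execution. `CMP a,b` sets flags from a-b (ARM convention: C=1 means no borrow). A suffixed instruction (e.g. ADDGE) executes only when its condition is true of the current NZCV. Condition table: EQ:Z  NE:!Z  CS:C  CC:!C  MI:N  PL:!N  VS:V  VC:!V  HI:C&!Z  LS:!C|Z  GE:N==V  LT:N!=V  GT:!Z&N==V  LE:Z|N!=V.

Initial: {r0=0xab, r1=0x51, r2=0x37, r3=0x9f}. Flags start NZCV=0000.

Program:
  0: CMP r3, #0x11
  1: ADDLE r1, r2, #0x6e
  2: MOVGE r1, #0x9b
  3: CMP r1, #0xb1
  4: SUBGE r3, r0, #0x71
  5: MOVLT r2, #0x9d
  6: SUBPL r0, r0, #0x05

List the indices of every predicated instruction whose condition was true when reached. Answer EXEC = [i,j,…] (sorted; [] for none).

EXEC = [1,5]

[0] flags=1010 → (cmp)
[1] flags=1010 LE?T → r1=0xa5
[2] flags=1010 GE?F → skip
[3] flags=1000 → (cmp)
[4] flags=1000 GE?F → skip
[5] flags=1000 LT?T → r2=0x9d
[6] flags=1000 PL?F → skip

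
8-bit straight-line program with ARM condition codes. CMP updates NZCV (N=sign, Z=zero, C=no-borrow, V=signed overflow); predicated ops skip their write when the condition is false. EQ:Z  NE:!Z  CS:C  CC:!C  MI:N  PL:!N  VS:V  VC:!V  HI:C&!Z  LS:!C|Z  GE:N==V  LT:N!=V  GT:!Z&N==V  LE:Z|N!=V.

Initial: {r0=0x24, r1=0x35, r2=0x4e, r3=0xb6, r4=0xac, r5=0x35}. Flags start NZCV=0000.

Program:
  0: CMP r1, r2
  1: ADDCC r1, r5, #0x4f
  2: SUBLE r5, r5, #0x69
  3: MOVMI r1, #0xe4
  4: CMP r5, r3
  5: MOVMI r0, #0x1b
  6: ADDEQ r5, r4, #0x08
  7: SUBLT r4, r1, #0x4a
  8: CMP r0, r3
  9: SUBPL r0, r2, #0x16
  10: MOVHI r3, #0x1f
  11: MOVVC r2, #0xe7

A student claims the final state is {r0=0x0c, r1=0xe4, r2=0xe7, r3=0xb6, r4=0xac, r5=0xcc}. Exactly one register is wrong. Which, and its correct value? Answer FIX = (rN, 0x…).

[0] flags=1000 → (cmp)
[1] flags=1000 CC?T → r1=0x84
[2] flags=1000 LE?T → r5=0xcc
[3] flags=1000 MI?T → r1=0xe4
[4] flags=0010 → (cmp)
[5] flags=0010 MI?F → skip
[6] flags=0010 EQ?F → skip
[7] flags=0010 LT?F → skip
[8] flags=0000 → (cmp)
[9] flags=0000 PL?T → r0=0x38
[10] flags=0000 HI?F → skip
[11] flags=0000 VC?T → r2=0xe7

FIX = (r0, 0x38)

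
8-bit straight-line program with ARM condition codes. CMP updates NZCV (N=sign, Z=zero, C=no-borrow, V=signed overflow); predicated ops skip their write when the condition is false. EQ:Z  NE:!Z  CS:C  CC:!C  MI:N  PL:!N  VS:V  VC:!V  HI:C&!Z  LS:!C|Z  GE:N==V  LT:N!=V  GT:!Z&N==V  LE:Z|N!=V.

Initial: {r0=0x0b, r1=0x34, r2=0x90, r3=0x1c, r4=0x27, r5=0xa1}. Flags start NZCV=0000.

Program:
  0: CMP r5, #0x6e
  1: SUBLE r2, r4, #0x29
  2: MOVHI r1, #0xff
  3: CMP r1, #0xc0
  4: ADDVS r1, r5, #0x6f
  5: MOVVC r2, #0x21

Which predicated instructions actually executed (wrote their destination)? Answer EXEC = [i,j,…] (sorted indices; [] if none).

0: ✓ CMP  NZCV=0011
1: ✓ SUBLE  r2←0xfe
2: ✓ MOVHI  r1←0xff
3: ✓ CMP  NZCV=0010
4: · ADDVS
5: ✓ MOVVC  r2←0x21

EXEC = [1,2,5]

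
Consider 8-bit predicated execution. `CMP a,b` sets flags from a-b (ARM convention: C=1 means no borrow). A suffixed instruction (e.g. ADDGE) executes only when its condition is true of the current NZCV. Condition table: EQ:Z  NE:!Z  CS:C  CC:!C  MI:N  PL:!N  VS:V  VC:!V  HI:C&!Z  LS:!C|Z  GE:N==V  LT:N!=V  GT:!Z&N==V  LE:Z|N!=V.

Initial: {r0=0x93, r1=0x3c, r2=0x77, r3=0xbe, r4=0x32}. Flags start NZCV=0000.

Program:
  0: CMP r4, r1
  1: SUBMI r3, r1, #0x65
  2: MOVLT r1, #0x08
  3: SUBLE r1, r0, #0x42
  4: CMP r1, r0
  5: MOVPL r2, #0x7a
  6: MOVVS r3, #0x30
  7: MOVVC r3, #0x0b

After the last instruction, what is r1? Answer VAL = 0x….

[0] flags=1000 → (cmp)
[1] flags=1000 MI?T → r3=0xd7
[2] flags=1000 LT?T → r1=0x08
[3] flags=1000 LE?T → r1=0x51
[4] flags=1001 → (cmp)
[5] flags=1001 PL?F → skip
[6] flags=1001 VS?T → r3=0x30
[7] flags=1001 VC?F → skip

VAL = 0x51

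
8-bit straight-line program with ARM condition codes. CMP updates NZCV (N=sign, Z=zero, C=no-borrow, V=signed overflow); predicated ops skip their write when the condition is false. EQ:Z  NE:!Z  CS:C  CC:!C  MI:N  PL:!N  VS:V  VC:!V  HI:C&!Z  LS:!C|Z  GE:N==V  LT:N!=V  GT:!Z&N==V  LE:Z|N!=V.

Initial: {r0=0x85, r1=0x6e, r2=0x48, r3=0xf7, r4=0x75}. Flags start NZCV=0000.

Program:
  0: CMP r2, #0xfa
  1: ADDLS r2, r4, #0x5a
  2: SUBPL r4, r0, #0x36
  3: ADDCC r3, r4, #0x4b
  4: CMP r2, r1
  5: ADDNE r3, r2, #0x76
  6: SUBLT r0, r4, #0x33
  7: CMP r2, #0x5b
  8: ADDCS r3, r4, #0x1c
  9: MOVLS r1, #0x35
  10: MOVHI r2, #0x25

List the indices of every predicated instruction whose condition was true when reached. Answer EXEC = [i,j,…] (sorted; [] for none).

0: ✓ CMP  NZCV=0000
1: ✓ ADDLS  r2←0xcf
2: ✓ SUBPL  r4←0x4f
3: ✓ ADDCC  r3←0x9a
4: ✓ CMP  NZCV=0011
5: ✓ ADDNE  r3←0x45
6: ✓ SUBLT  r0←0x1c
7: ✓ CMP  NZCV=0011
8: ✓ ADDCS  r3←0x6b
9: · MOVLS
10: ✓ MOVHI  r2←0x25

EXEC = [1,2,3,5,6,8,10]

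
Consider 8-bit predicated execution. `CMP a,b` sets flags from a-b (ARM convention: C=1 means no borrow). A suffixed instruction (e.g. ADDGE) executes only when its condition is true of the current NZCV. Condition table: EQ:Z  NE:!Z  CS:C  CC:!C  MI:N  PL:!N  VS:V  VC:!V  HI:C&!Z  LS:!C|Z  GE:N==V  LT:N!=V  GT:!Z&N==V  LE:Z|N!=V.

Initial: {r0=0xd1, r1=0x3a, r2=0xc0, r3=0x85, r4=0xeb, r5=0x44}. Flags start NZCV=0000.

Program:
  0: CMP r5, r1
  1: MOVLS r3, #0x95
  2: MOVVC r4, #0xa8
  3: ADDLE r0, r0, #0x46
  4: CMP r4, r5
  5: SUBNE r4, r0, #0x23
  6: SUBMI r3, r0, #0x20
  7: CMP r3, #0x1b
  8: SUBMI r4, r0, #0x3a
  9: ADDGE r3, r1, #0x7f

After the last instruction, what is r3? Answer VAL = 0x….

VAL = 0x85

0: ✓ CMP  NZCV=0010
1: · MOVLS
2: ✓ MOVVC  r4←0xa8
3: · ADDLE
4: ✓ CMP  NZCV=0011
5: ✓ SUBNE  r4←0xae
6: · SUBMI
7: ✓ CMP  NZCV=0011
8: · SUBMI
9: · ADDGE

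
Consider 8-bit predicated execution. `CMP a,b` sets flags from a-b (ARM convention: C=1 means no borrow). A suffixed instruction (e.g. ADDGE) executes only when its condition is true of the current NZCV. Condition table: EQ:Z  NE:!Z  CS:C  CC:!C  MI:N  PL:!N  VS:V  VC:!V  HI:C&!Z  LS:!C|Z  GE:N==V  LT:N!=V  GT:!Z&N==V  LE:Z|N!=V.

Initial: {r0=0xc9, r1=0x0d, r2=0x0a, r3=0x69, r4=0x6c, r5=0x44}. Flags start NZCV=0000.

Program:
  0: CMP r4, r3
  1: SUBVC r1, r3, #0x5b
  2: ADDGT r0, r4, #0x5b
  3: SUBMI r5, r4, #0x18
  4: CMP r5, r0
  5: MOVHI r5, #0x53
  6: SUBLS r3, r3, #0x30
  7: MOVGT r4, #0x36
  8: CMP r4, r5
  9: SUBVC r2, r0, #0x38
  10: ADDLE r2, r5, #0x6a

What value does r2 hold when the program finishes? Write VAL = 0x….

VAL = 0xae

0: ✓ CMP  NZCV=0010
1: ✓ SUBVC  r1←0x0e
2: ✓ ADDGT  r0←0xc7
3: · SUBMI
4: ✓ CMP  NZCV=0000
5: · MOVHI
6: ✓ SUBLS  r3←0x39
7: ✓ MOVGT  r4←0x36
8: ✓ CMP  NZCV=1000
9: ✓ SUBVC  r2←0x8f
10: ✓ ADDLE  r2←0xae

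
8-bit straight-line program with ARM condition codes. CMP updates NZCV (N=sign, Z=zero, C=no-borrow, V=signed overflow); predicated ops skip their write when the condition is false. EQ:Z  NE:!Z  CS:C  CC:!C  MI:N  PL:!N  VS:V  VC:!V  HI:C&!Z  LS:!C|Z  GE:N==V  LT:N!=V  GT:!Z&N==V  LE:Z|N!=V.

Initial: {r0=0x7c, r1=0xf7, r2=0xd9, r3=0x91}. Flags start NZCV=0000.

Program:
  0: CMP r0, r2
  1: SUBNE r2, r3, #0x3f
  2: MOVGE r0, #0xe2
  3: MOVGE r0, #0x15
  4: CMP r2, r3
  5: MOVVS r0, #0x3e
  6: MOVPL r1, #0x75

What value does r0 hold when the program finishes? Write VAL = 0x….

VAL = 0x3e

0: ✓ CMP  NZCV=1001
1: ✓ SUBNE  r2←0x52
2: ✓ MOVGE  r0←0xe2
3: ✓ MOVGE  r0←0x15
4: ✓ CMP  NZCV=1001
5: ✓ MOVVS  r0←0x3e
6: · MOVPL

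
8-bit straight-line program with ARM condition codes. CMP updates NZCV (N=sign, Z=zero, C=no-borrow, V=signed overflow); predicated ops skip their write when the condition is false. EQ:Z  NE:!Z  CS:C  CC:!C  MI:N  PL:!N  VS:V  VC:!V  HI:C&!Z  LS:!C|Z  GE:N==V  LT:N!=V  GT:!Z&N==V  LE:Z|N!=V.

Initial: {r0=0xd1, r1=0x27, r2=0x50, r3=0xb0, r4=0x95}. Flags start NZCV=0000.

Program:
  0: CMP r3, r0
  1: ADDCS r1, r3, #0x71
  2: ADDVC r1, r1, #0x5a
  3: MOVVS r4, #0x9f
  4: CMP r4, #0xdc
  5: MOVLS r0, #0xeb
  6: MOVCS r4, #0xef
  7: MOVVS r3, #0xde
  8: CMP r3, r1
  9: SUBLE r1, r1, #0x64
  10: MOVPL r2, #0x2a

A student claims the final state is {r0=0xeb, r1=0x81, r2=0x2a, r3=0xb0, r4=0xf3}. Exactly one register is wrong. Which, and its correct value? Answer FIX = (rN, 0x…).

FIX = (r4, 0x95)

0: ✓ CMP  NZCV=1000
1: · ADDCS
2: ✓ ADDVC  r1←0x81
3: · MOVVS
4: ✓ CMP  NZCV=1000
5: ✓ MOVLS  r0←0xeb
6: · MOVCS
7: · MOVVS
8: ✓ CMP  NZCV=0010
9: · SUBLE
10: ✓ MOVPL  r2←0x2a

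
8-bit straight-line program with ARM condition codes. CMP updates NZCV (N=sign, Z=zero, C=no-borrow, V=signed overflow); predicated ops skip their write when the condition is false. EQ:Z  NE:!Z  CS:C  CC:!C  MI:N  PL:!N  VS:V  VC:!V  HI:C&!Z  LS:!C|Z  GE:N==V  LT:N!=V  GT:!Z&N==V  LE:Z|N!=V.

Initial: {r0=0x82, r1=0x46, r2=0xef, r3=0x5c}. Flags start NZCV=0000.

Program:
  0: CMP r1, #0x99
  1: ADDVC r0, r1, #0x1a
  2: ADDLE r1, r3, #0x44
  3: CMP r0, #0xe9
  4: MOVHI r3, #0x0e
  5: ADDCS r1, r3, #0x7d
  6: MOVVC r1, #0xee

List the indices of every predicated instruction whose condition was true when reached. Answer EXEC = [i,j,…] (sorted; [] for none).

EXEC = [6]

0: ✓ CMP  NZCV=1001
1: · ADDVC
2: · ADDLE
3: ✓ CMP  NZCV=1000
4: · MOVHI
5: · ADDCS
6: ✓ MOVVC  r1←0xee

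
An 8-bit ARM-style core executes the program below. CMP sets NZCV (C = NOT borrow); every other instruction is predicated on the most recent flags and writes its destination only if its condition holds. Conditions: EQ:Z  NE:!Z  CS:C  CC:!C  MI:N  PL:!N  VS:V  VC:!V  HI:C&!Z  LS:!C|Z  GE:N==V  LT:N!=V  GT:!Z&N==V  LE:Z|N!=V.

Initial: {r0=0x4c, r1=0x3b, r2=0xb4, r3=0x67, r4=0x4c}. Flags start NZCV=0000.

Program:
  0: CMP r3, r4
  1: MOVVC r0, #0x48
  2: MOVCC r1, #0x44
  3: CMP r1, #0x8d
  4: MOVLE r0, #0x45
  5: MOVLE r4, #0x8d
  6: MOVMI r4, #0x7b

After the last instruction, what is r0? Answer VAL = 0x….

VAL = 0x48

0: ✓ CMP  NZCV=0010
1: ✓ MOVVC  r0←0x48
2: · MOVCC
3: ✓ CMP  NZCV=1001
4: · MOVLE
5: · MOVLE
6: ✓ MOVMI  r4←0x7b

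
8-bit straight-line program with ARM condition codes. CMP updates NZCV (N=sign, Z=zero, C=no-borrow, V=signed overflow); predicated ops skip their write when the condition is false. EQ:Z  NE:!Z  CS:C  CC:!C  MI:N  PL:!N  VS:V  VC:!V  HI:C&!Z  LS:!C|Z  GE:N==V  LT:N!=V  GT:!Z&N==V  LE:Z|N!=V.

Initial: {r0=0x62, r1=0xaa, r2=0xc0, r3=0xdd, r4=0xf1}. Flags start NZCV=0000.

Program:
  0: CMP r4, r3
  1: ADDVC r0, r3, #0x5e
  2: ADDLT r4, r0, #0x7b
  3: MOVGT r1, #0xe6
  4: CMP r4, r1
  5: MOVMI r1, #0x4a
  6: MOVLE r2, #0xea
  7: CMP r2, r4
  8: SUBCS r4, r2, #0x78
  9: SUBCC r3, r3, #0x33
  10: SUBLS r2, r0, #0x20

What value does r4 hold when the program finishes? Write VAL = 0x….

0: ✓ CMP  NZCV=0010
1: ✓ ADDVC  r0←0x3b
2: · ADDLT
3: ✓ MOVGT  r1←0xe6
4: ✓ CMP  NZCV=0010
5: · MOVMI
6: · MOVLE
7: ✓ CMP  NZCV=1000
8: · SUBCS
9: ✓ SUBCC  r3←0xaa
10: ✓ SUBLS  r2←0x1b

VAL = 0xf1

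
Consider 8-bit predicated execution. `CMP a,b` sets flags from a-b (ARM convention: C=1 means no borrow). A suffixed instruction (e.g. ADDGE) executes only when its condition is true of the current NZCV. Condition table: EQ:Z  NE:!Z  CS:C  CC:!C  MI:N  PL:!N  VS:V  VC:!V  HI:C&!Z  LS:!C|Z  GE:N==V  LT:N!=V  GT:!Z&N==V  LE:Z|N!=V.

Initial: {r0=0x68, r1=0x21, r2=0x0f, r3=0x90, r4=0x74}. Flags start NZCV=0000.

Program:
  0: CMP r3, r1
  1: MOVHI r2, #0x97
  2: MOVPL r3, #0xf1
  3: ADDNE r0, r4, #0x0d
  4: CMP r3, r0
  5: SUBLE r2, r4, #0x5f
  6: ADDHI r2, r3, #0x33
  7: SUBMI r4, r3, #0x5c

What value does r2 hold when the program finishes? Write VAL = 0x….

[0] flags=0011 → (cmp)
[1] flags=0011 HI?T → r2=0x97
[2] flags=0011 PL?T → r3=0xf1
[3] flags=0011 NE?T → r0=0x81
[4] flags=0010 → (cmp)
[5] flags=0010 LE?F → skip
[6] flags=0010 HI?T → r2=0x24
[7] flags=0010 MI?F → skip

VAL = 0x24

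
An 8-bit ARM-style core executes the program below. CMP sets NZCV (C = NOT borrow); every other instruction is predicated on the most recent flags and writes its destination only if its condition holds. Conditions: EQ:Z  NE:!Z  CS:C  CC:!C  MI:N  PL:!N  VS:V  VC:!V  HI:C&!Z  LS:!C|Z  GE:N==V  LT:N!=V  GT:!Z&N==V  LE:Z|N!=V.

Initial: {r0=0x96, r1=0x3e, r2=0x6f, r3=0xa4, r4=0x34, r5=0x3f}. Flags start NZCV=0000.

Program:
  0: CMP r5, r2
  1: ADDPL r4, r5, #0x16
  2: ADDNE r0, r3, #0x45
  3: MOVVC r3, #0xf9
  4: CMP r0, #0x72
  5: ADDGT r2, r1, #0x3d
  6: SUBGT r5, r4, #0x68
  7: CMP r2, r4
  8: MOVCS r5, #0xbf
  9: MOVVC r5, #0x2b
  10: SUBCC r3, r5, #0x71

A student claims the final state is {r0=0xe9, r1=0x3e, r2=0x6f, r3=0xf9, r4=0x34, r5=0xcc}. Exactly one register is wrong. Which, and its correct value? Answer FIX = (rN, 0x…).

0: ✓ CMP  NZCV=1000
1: · ADDPL
2: ✓ ADDNE  r0←0xe9
3: ✓ MOVVC  r3←0xf9
4: ✓ CMP  NZCV=0011
5: · ADDGT
6: · SUBGT
7: ✓ CMP  NZCV=0010
8: ✓ MOVCS  r5←0xbf
9: ✓ MOVVC  r5←0x2b
10: · SUBCC

FIX = (r5, 0x2b)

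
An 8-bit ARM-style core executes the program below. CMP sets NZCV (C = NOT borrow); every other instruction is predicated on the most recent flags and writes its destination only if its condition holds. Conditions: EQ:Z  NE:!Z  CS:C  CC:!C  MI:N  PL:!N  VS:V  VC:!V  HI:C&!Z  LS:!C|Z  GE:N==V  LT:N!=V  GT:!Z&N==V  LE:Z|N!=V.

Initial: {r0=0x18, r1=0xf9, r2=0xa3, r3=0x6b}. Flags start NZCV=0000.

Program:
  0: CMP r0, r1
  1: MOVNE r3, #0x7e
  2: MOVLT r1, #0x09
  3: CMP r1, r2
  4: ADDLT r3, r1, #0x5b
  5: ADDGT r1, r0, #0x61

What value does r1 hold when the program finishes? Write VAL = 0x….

0: ✓ CMP  NZCV=0000
1: ✓ MOVNE  r3←0x7e
2: · MOVLT
3: ✓ CMP  NZCV=0010
4: · ADDLT
5: ✓ ADDGT  r1←0x79

VAL = 0x79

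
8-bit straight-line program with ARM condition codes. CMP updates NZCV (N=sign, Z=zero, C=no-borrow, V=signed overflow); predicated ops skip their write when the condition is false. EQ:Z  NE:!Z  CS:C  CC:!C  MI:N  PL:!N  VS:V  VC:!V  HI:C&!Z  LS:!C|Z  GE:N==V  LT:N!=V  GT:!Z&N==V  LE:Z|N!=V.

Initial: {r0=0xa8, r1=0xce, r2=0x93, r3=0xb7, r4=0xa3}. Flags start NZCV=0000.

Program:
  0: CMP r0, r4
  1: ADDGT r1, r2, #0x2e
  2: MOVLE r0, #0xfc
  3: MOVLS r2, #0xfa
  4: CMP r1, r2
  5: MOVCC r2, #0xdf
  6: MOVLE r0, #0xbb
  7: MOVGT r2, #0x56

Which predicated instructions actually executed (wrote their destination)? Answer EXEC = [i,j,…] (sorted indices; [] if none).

EXEC = [1,7]

0: ✓ CMP  NZCV=0010
1: ✓ ADDGT  r1←0xc1
2: · MOVLE
3: · MOVLS
4: ✓ CMP  NZCV=0010
5: · MOVCC
6: · MOVLE
7: ✓ MOVGT  r2←0x56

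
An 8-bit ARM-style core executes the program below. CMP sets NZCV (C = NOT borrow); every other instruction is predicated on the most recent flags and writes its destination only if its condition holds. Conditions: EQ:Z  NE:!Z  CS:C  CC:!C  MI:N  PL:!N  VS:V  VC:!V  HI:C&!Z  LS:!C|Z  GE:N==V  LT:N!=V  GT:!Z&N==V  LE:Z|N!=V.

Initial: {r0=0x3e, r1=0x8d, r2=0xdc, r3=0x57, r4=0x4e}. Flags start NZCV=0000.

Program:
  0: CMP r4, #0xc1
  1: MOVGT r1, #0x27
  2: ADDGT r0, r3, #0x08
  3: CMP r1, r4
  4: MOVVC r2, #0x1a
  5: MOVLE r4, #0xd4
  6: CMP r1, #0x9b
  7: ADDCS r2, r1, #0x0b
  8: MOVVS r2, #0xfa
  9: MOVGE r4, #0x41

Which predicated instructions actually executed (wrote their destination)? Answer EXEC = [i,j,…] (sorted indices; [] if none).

0: ✓ CMP  NZCV=1001
1: ✓ MOVGT  r1←0x27
2: ✓ ADDGT  r0←0x5f
3: ✓ CMP  NZCV=1000
4: ✓ MOVVC  r2←0x1a
5: ✓ MOVLE  r4←0xd4
6: ✓ CMP  NZCV=1001
7: · ADDCS
8: ✓ MOVVS  r2←0xfa
9: ✓ MOVGE  r4←0x41

EXEC = [1,2,4,5,8,9]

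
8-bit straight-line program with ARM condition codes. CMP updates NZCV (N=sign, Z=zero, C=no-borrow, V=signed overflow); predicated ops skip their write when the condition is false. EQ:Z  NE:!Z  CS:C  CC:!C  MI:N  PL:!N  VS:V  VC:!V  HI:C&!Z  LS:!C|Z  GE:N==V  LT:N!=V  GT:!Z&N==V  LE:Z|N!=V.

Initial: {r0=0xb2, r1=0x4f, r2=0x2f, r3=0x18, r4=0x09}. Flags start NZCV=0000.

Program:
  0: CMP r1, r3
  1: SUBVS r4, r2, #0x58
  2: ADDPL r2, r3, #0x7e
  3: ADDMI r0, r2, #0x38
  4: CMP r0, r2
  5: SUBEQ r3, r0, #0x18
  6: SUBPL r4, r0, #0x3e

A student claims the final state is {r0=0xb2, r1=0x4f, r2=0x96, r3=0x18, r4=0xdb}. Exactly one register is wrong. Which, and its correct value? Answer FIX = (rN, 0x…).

[0] flags=0010 → (cmp)
[1] flags=0010 VS?F → skip
[2] flags=0010 PL?T → r2=0x96
[3] flags=0010 MI?F → skip
[4] flags=0010 → (cmp)
[5] flags=0010 EQ?F → skip
[6] flags=0010 PL?T → r4=0x74

FIX = (r4, 0x74)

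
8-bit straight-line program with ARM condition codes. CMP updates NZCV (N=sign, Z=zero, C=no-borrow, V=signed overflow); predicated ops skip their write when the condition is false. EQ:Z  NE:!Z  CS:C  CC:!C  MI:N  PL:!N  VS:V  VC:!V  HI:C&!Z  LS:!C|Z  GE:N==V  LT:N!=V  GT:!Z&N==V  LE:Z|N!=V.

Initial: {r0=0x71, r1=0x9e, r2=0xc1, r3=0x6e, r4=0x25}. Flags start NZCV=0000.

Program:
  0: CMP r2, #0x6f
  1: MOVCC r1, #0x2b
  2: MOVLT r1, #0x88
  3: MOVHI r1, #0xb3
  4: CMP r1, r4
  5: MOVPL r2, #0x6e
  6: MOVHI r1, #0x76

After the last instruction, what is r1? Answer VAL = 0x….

VAL = 0x76

0: ✓ CMP  NZCV=0011
1: · MOVCC
2: ✓ MOVLT  r1←0x88
3: ✓ MOVHI  r1←0xb3
4: ✓ CMP  NZCV=1010
5: · MOVPL
6: ✓ MOVHI  r1←0x76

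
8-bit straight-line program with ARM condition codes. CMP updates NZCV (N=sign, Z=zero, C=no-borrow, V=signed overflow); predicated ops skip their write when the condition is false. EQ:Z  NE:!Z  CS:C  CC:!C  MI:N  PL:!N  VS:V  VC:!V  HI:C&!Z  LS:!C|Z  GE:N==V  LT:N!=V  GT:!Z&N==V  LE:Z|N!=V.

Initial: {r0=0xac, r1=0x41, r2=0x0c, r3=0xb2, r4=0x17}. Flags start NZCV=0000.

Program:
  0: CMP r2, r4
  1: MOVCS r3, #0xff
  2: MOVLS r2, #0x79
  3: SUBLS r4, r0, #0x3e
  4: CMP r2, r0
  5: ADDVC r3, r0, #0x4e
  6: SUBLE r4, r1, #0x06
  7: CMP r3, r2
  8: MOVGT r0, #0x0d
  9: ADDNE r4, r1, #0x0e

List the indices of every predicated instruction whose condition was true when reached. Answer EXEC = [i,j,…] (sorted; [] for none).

[0] flags=1000 → (cmp)
[1] flags=1000 CS?F → skip
[2] flags=1000 LS?T → r2=0x79
[3] flags=1000 LS?T → r4=0x6e
[4] flags=1001 → (cmp)
[5] flags=1001 VC?F → skip
[6] flags=1001 LE?F → skip
[7] flags=0011 → (cmp)
[8] flags=0011 GT?F → skip
[9] flags=0011 NE?T → r4=0x4f

EXEC = [2,3,9]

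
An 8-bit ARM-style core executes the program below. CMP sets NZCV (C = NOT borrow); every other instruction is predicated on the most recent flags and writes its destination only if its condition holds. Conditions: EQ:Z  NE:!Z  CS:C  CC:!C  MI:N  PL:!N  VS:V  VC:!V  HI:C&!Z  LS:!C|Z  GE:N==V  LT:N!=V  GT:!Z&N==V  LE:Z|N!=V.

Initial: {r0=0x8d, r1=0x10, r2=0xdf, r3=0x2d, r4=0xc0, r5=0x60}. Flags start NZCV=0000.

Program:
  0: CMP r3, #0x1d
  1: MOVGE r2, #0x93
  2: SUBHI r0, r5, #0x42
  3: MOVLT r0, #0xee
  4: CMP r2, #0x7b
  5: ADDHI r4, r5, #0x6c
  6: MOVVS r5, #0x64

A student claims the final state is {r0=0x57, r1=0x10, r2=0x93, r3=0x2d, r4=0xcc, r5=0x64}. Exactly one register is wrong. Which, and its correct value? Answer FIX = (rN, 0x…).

FIX = (r0, 0x1e)

0: ✓ CMP  NZCV=0010
1: ✓ MOVGE  r2←0x93
2: ✓ SUBHI  r0←0x1e
3: · MOVLT
4: ✓ CMP  NZCV=0011
5: ✓ ADDHI  r4←0xcc
6: ✓ MOVVS  r5←0x64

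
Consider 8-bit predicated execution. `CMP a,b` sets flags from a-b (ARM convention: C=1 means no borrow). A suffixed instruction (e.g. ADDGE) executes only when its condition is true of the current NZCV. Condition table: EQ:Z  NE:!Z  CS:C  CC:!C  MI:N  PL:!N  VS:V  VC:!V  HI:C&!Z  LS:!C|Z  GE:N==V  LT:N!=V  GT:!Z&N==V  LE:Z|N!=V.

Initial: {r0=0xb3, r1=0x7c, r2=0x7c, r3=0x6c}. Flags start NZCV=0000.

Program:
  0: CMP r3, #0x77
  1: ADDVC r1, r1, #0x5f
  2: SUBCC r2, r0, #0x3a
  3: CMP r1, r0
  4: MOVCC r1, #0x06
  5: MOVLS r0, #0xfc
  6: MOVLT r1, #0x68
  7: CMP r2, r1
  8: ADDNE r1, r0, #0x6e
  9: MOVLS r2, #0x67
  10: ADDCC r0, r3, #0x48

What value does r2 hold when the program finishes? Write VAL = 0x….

[0] flags=1000 → (cmp)
[1] flags=1000 VC?T → r1=0xdb
[2] flags=1000 CC?T → r2=0x79
[3] flags=0010 → (cmp)
[4] flags=0010 CC?F → skip
[5] flags=0010 LS?F → skip
[6] flags=0010 LT?F → skip
[7] flags=1001 → (cmp)
[8] flags=1001 NE?T → r1=0x21
[9] flags=1001 LS?T → r2=0x67
[10] flags=1001 CC?T → r0=0xb4

VAL = 0x67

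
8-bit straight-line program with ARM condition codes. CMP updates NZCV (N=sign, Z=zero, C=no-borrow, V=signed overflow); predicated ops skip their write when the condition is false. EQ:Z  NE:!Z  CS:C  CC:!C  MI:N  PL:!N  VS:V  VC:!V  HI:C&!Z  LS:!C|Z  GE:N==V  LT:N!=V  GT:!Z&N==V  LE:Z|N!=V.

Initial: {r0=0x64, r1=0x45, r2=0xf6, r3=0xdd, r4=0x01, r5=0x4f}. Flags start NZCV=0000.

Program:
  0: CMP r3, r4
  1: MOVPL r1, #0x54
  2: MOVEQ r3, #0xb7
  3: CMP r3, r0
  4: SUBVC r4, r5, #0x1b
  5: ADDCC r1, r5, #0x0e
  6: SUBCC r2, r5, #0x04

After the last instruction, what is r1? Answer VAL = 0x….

[0] flags=1010 → (cmp)
[1] flags=1010 PL?F → skip
[2] flags=1010 EQ?F → skip
[3] flags=0011 → (cmp)
[4] flags=0011 VC?F → skip
[5] flags=0011 CC?F → skip
[6] flags=0011 CC?F → skip

VAL = 0x45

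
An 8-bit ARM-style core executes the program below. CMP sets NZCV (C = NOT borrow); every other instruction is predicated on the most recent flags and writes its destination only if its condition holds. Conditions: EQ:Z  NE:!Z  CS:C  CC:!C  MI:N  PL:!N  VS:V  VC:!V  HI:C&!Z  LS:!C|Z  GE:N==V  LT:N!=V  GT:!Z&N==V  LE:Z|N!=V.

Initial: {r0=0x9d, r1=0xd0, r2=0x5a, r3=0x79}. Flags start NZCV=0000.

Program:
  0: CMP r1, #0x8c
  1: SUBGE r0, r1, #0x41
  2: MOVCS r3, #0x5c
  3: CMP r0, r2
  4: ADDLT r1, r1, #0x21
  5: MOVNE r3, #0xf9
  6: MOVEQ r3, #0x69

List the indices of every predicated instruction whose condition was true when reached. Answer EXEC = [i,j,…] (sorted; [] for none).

0: ✓ CMP  NZCV=0010
1: ✓ SUBGE  r0←0x8f
2: ✓ MOVCS  r3←0x5c
3: ✓ CMP  NZCV=0011
4: ✓ ADDLT  r1←0xf1
5: ✓ MOVNE  r3←0xf9
6: · MOVEQ

EXEC = [1,2,4,5]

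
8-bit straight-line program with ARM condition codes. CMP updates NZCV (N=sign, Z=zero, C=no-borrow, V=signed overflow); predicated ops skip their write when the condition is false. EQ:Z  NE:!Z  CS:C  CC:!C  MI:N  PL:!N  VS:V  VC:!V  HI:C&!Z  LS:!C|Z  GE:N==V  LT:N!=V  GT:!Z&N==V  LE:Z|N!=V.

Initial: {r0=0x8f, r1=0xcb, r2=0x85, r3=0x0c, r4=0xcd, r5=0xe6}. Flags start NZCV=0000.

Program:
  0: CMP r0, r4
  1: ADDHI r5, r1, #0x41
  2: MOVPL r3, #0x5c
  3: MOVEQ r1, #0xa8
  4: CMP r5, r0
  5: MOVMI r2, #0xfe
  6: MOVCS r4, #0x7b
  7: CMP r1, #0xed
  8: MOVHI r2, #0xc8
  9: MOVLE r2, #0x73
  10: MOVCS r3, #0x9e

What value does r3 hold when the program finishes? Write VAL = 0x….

VAL = 0x0c

[0] flags=1000 → (cmp)
[1] flags=1000 HI?F → skip
[2] flags=1000 PL?F → skip
[3] flags=1000 EQ?F → skip
[4] flags=0010 → (cmp)
[5] flags=0010 MI?F → skip
[6] flags=0010 CS?T → r4=0x7b
[7] flags=1000 → (cmp)
[8] flags=1000 HI?F → skip
[9] flags=1000 LE?T → r2=0x73
[10] flags=1000 CS?F → skip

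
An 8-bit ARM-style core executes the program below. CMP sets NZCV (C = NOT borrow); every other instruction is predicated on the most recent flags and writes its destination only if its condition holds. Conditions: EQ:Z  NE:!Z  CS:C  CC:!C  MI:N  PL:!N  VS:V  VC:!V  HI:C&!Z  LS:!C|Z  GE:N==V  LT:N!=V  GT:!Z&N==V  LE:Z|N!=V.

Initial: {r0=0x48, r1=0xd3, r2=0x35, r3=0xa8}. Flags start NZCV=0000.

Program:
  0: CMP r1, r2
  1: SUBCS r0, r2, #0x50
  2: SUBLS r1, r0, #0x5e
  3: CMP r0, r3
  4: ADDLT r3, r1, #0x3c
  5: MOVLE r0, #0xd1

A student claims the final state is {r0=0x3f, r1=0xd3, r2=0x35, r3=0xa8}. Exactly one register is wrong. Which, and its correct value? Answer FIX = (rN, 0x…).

[0] flags=1010 → (cmp)
[1] flags=1010 CS?T → r0=0xe5
[2] flags=1010 LS?F → skip
[3] flags=0010 → (cmp)
[4] flags=0010 LT?F → skip
[5] flags=0010 LE?F → skip

FIX = (r0, 0xe5)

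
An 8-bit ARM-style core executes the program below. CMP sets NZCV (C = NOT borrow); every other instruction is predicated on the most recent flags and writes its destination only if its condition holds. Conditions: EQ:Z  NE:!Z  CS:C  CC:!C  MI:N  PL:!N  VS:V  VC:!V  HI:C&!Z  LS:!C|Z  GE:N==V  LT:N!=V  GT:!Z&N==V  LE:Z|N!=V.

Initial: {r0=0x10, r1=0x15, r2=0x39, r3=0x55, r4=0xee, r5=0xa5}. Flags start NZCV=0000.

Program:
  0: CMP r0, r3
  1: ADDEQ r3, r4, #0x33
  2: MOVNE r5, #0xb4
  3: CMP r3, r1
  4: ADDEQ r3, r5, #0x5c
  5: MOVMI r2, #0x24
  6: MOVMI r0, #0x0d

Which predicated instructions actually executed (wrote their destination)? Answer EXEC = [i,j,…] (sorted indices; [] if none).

EXEC = [2]

0: ✓ CMP  NZCV=1000
1: · ADDEQ
2: ✓ MOVNE  r5←0xb4
3: ✓ CMP  NZCV=0010
4: · ADDEQ
5: · MOVMI
6: · MOVMI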